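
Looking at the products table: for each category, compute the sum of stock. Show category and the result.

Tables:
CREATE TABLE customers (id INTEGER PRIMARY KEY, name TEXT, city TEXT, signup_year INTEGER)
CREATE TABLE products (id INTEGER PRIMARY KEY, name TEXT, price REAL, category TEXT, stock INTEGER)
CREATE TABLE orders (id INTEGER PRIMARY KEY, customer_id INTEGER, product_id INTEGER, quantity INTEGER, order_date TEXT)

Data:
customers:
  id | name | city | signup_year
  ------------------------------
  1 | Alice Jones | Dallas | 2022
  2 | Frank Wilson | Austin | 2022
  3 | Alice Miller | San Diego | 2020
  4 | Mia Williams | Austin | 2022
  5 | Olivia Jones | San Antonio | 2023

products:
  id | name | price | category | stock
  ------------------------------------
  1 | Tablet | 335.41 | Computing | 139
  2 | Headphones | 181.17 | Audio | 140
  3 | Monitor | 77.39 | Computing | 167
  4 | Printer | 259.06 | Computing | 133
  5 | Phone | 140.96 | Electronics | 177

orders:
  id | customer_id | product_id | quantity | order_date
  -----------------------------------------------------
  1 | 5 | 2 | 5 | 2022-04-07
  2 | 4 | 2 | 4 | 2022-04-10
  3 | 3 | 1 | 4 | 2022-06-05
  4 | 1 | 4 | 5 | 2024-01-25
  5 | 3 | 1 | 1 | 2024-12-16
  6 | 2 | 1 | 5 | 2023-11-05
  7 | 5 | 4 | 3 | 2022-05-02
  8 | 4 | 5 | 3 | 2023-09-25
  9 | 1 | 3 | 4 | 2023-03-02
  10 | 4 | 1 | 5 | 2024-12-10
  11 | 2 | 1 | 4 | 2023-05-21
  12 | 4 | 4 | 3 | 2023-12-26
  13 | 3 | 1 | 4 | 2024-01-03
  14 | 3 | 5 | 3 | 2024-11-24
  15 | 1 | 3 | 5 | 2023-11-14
SELECT category, SUM(stock) AS sum_stock FROM products GROUP BY category

Execution result:
category | sum_stock
Audio | 140
Computing | 439
Electronics | 177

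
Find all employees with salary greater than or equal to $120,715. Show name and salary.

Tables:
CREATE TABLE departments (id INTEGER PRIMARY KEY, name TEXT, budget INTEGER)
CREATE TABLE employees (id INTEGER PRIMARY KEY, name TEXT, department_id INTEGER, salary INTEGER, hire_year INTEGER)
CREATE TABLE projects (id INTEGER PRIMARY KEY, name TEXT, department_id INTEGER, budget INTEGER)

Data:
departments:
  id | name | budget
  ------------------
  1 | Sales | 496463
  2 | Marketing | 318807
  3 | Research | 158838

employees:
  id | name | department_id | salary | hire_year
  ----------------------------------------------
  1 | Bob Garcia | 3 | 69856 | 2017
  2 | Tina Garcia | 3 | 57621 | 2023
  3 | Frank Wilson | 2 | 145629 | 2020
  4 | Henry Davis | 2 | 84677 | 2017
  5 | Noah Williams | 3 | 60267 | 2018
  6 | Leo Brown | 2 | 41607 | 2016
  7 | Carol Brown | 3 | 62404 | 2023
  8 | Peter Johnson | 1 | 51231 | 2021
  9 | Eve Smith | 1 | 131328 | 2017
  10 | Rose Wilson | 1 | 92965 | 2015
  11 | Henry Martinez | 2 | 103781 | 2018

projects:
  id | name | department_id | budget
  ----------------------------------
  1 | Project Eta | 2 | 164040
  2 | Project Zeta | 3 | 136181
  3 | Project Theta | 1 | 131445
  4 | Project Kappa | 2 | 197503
SELECT name, salary FROM employees WHERE salary >= 120715

Execution result:
name | salary
Frank Wilson | 145629
Eve Smith | 131328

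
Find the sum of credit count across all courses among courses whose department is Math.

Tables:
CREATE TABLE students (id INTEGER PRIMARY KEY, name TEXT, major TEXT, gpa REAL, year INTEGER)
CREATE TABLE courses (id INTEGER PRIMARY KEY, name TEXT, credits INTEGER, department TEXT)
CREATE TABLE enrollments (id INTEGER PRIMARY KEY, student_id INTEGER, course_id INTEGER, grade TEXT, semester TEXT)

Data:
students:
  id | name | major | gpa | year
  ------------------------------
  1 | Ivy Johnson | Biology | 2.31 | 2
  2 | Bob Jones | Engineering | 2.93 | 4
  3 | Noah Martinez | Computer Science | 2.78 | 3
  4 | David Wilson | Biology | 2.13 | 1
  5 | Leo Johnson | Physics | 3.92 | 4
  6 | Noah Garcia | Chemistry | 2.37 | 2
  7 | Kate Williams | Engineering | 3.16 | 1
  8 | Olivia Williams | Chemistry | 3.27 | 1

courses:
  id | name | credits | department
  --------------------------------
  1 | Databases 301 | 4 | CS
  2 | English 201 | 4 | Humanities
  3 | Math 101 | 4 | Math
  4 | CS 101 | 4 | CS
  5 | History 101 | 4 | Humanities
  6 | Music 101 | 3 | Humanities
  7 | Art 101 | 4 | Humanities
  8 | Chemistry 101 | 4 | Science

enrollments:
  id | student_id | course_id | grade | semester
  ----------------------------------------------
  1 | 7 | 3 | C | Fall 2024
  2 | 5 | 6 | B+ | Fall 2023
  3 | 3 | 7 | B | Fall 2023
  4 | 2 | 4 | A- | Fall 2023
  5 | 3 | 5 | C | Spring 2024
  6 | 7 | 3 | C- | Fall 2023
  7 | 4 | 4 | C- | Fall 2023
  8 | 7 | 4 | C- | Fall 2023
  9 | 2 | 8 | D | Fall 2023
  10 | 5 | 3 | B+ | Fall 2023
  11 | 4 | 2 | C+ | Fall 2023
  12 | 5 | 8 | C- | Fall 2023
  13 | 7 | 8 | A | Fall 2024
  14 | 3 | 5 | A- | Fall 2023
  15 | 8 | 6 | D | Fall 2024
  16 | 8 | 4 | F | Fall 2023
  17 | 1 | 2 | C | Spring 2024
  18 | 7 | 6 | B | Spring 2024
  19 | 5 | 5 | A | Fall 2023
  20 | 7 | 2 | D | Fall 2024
SELECT SUM(credits) FROM courses WHERE department = 'Math'

Execution result:
4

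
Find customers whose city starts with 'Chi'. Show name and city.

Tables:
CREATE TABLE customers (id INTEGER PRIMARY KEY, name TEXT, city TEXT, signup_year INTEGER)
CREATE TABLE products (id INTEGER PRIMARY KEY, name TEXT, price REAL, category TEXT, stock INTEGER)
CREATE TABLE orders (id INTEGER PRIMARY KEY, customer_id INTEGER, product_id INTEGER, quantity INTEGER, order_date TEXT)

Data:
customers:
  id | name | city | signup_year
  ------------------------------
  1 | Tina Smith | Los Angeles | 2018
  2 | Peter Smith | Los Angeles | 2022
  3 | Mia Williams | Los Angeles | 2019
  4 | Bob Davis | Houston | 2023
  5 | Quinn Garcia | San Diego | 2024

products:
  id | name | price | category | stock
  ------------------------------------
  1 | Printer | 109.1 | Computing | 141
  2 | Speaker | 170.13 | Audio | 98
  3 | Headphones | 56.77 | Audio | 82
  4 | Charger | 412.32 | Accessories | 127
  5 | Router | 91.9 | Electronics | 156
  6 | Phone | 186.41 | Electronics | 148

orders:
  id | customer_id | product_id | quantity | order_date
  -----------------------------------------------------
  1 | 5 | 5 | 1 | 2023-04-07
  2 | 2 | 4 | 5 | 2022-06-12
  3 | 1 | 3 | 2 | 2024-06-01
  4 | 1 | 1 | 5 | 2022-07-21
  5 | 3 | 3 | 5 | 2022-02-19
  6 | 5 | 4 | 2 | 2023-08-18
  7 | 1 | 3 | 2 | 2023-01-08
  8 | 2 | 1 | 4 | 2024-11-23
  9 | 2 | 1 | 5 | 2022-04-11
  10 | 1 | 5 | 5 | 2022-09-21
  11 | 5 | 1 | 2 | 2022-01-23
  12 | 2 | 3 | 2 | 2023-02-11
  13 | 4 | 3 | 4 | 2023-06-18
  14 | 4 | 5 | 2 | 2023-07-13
SELECT name, city FROM customers WHERE city LIKE 'Chi%'

Execution result:
(no rows)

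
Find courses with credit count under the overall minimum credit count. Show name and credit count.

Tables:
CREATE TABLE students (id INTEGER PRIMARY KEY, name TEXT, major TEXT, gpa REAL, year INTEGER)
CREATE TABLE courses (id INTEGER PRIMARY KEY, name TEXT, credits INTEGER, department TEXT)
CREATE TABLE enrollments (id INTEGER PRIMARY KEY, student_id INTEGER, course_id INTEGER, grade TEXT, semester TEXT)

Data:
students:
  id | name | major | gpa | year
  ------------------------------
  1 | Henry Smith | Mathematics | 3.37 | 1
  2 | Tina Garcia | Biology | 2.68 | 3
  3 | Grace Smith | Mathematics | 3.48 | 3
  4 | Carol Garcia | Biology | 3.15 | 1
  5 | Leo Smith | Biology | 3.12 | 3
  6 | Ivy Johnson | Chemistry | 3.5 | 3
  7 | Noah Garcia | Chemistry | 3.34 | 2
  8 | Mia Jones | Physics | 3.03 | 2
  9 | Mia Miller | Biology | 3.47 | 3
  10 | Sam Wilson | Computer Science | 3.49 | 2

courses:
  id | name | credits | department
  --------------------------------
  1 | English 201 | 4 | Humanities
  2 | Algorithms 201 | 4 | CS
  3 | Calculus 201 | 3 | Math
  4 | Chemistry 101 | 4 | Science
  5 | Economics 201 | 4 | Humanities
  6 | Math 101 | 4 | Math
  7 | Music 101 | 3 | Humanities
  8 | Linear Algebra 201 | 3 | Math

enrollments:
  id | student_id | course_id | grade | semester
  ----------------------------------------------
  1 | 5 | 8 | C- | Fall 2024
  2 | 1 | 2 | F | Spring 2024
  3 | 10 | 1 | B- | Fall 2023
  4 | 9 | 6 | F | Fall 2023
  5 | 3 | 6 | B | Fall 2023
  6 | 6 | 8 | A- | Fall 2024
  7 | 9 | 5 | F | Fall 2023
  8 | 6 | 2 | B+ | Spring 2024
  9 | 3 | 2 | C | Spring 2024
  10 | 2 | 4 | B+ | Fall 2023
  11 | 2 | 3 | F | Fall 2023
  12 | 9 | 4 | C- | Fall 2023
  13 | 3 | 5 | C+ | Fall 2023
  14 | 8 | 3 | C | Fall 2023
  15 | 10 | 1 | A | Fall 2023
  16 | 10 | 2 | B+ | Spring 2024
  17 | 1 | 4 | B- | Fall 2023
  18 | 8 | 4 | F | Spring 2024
SELECT name, credits FROM courses WHERE credits < (SELECT MIN(credits) FROM courses)

Execution result:
(no rows)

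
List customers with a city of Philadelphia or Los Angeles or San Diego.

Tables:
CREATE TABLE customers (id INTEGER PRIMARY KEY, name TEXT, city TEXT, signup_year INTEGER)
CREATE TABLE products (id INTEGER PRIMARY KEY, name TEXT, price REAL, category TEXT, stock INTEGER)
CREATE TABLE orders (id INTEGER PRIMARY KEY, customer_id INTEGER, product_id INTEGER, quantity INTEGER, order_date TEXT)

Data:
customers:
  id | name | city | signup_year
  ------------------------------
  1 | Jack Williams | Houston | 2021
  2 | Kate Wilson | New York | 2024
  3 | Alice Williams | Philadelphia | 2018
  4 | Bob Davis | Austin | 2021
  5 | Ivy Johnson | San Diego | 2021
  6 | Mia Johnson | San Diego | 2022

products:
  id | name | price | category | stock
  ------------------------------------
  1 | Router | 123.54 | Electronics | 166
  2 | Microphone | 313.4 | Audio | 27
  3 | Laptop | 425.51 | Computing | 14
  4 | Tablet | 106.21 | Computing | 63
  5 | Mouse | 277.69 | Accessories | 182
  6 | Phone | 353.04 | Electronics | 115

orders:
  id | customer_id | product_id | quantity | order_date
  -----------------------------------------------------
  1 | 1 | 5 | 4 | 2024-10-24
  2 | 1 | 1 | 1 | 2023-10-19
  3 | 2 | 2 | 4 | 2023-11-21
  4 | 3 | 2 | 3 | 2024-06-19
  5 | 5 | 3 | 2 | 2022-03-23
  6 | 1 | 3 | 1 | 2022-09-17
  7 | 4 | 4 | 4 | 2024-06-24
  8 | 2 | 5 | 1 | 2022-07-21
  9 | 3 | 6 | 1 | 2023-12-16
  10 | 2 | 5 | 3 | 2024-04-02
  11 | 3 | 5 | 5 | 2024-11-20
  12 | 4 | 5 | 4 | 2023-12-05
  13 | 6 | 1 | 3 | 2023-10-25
SELECT name, city FROM customers WHERE city IN ('Philadelphia', 'Los Angeles', 'San Diego')

Execution result:
name | city
Alice Williams | Philadelphia
Ivy Johnson | San Diego
Mia Johnson | San Diego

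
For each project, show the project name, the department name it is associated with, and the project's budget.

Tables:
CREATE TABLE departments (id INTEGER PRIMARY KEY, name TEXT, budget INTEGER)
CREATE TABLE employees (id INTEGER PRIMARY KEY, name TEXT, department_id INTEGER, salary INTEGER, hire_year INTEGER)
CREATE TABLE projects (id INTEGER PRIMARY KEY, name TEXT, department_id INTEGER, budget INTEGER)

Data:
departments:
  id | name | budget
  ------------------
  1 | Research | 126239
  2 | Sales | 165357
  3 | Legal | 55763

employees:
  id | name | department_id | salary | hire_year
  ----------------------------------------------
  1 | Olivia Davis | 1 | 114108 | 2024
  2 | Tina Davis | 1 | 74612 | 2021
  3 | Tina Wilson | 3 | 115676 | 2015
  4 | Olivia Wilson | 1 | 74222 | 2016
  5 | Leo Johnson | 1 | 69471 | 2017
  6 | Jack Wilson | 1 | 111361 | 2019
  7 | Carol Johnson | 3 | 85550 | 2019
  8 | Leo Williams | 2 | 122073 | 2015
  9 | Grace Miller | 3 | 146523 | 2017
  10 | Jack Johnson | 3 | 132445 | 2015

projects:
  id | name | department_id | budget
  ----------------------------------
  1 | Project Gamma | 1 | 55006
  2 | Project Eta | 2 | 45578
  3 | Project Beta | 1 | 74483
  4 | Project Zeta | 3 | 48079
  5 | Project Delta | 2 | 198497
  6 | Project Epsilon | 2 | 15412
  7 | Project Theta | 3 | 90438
SELECT c.name, p.name AS department, c.budget FROM projects c JOIN departments p ON c.department_id = p.id

Execution result:
name | department | budget
Project Gamma | Research | 55006
Project Eta | Sales | 45578
Project Beta | Research | 74483
Project Zeta | Legal | 48079
Project Delta | Sales | 198497
Project Epsilon | Sales | 15412
Project Theta | Legal | 90438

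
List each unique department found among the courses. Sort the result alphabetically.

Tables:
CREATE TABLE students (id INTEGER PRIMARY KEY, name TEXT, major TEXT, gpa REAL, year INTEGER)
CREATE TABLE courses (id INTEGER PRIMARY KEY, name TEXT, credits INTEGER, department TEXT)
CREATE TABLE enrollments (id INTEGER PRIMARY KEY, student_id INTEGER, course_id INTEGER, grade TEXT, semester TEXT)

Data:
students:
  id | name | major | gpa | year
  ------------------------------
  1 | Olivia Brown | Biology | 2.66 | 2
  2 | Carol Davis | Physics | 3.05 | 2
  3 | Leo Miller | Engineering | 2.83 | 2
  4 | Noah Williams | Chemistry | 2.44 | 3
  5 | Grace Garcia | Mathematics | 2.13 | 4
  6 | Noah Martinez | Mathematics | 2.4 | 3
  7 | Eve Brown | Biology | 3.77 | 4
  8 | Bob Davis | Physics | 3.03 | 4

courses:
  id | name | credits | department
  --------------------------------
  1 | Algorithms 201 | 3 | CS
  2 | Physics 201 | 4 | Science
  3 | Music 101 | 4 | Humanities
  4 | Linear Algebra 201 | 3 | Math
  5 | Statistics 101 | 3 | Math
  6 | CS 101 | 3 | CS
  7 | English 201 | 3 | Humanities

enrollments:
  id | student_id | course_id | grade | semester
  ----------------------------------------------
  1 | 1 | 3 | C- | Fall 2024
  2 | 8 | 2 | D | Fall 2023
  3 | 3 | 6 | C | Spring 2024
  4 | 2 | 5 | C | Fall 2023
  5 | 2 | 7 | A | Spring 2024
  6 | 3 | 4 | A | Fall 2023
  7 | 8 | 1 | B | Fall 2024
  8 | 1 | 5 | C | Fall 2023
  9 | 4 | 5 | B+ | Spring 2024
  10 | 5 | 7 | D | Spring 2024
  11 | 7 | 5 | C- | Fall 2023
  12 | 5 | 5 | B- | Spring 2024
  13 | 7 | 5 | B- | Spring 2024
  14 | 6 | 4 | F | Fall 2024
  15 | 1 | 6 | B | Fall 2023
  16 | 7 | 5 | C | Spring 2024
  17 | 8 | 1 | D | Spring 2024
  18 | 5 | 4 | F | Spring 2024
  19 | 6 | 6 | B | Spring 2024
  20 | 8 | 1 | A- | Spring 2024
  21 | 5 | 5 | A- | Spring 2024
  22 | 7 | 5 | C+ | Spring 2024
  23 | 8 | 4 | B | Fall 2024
SELECT DISTINCT department FROM courses ORDER BY department

Execution result:
department
CS
Humanities
Math
Science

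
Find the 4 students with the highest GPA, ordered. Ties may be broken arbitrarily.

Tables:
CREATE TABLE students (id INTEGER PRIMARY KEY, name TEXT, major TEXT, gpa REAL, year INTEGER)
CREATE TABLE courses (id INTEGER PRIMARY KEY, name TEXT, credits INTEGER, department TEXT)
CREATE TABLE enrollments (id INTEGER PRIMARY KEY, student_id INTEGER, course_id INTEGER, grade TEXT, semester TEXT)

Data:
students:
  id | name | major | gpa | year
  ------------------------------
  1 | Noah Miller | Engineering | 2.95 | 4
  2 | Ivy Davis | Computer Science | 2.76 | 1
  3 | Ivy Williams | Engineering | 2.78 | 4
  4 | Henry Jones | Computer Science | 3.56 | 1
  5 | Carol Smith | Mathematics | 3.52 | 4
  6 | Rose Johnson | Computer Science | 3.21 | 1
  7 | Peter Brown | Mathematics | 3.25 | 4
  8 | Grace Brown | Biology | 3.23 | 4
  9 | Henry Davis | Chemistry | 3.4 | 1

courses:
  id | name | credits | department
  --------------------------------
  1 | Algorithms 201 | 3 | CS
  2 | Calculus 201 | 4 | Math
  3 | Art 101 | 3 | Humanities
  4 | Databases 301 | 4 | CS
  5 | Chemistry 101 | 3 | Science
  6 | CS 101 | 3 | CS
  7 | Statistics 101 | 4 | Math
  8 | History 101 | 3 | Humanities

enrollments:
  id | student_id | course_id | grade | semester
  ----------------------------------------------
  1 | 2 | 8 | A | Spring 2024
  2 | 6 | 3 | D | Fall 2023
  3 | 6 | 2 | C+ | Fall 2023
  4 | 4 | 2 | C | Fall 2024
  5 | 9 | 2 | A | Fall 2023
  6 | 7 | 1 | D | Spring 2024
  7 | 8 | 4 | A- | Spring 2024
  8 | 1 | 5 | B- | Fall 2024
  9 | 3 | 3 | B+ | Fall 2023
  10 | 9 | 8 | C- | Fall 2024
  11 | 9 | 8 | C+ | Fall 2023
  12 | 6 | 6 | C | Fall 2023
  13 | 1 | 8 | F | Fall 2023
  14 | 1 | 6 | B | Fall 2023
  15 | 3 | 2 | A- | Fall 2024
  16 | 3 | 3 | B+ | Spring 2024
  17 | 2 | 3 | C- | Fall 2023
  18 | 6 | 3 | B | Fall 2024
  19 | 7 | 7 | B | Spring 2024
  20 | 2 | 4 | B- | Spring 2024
SELECT name, gpa FROM students ORDER BY gpa DESC LIMIT 4

Execution result:
name | gpa
Henry Jones | 3.56
Carol Smith | 3.52
Henry Davis | 3.40
Peter Brown | 3.25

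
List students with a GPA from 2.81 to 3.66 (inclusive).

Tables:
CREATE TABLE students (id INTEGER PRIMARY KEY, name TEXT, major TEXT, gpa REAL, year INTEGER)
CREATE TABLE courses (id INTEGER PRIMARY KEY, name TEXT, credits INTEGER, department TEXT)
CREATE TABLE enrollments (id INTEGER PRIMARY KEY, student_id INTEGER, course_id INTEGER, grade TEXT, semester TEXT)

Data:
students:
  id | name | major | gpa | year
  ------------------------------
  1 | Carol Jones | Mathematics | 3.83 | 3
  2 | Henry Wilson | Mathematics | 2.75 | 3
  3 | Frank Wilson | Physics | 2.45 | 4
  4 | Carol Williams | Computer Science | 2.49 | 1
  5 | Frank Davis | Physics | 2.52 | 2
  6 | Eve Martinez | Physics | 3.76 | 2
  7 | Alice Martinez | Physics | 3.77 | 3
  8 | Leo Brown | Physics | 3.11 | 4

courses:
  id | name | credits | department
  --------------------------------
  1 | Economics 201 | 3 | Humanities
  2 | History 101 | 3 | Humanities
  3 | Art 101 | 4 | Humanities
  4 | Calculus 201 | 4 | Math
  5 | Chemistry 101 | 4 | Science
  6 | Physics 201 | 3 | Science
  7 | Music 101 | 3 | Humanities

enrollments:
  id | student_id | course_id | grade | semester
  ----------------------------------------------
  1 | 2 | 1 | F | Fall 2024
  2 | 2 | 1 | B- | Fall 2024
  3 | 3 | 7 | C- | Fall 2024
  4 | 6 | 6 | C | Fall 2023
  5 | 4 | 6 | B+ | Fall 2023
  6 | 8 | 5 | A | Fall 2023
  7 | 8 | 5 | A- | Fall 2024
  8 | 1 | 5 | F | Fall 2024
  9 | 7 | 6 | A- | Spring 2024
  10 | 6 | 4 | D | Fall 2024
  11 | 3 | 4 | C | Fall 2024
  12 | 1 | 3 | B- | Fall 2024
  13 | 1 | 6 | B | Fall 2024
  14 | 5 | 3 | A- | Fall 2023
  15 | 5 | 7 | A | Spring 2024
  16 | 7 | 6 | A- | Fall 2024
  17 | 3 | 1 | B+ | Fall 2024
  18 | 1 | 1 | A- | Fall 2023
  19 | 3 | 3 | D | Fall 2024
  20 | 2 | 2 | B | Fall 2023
SELECT name, gpa FROM students WHERE gpa BETWEEN 2.81 AND 3.66

Execution result:
name | gpa
Leo Brown | 3.11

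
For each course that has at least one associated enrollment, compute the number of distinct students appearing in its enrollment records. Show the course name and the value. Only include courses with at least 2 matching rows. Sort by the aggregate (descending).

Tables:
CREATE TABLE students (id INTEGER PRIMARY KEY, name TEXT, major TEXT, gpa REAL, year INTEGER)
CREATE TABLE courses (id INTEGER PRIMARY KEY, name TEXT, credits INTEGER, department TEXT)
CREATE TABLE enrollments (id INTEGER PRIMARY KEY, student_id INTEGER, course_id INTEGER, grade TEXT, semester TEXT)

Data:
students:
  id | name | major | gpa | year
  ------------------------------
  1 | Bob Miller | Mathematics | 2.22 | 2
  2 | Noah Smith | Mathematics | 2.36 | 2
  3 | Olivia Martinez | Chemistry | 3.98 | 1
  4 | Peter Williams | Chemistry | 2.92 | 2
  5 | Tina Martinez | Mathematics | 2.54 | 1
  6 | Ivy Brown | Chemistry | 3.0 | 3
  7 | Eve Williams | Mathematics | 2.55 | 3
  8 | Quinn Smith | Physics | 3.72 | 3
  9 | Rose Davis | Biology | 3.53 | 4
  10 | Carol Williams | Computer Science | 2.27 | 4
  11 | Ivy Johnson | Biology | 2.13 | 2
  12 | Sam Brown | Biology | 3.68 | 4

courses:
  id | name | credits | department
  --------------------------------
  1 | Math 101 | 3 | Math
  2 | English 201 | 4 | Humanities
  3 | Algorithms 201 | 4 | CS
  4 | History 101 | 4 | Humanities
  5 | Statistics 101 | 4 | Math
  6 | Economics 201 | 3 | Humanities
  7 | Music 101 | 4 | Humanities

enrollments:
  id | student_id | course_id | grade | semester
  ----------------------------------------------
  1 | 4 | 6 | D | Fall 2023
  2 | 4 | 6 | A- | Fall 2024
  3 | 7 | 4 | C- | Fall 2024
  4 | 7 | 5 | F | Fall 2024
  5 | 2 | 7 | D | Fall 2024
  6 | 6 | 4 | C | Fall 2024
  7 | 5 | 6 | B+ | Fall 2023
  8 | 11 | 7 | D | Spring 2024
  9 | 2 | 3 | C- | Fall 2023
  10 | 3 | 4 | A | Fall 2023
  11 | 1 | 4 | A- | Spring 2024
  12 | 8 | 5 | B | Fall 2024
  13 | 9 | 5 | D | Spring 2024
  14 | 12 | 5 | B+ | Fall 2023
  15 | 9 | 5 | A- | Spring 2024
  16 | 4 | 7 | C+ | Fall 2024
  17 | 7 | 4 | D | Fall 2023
SELECT p.name, COUNT(DISTINCT c.student_id) AS distinct_student_count FROM enrollments c JOIN courses p ON c.course_id = p.id GROUP BY p.id, p.name HAVING COUNT(*) >= 2 ORDER BY distinct_student_count DESC

Execution result:
name | distinct_student_count
History 101 | 4
Statistics 101 | 4
Music 101 | 3
Economics 201 | 2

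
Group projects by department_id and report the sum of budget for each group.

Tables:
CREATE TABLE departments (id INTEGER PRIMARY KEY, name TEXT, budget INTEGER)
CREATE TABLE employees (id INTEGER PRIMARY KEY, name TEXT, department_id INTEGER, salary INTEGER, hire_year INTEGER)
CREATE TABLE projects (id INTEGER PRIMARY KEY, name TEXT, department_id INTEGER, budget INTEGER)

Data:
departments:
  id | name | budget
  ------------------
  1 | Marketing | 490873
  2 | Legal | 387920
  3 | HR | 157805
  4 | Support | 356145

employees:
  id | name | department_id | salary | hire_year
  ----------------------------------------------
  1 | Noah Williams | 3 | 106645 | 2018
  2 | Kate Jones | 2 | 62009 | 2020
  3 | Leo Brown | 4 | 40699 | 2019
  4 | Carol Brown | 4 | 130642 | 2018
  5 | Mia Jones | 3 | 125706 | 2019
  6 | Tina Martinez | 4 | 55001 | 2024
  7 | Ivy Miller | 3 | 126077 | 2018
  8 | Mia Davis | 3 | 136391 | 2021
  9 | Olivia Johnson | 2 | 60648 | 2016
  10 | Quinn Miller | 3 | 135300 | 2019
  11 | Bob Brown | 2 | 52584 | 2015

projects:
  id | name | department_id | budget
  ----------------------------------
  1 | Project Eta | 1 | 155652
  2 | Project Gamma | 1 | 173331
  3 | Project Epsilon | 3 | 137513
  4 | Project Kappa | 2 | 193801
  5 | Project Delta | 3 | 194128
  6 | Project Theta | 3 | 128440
SELECT department_id, SUM(budget) AS sum_budget FROM projects GROUP BY department_id

Execution result:
department_id | sum_budget
1 | 328983
2 | 193801
3 | 460081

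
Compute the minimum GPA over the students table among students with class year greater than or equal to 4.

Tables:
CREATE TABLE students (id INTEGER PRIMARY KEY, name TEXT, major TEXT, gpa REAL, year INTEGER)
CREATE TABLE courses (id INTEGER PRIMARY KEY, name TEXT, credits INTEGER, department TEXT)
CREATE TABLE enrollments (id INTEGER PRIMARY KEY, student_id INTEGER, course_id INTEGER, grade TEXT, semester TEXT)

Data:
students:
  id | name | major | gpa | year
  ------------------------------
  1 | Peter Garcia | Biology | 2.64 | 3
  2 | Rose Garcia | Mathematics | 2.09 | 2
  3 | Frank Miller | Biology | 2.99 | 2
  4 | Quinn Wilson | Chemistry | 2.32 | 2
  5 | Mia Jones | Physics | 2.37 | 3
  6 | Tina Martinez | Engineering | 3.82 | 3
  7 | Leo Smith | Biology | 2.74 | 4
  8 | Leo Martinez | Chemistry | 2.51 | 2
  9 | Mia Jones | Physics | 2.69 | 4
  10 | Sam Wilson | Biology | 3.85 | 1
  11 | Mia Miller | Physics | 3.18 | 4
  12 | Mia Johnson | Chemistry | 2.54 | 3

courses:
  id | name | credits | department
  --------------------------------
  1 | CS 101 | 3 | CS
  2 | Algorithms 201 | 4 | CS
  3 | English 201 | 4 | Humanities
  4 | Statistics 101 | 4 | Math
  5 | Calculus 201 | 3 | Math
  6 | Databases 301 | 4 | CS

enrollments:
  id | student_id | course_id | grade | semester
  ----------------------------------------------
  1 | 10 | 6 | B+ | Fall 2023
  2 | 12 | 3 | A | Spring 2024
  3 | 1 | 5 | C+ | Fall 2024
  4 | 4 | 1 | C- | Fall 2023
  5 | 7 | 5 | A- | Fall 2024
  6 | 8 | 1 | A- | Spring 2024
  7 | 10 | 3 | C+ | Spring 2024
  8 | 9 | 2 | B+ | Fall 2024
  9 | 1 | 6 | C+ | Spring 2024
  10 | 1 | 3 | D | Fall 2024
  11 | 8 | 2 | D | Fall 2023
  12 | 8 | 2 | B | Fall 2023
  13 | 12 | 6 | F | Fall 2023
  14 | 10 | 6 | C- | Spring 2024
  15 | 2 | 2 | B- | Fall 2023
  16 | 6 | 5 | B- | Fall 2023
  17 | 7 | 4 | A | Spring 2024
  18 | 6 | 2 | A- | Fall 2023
SELECT MIN(gpa) FROM students WHERE year >= 4

Execution result:
2.69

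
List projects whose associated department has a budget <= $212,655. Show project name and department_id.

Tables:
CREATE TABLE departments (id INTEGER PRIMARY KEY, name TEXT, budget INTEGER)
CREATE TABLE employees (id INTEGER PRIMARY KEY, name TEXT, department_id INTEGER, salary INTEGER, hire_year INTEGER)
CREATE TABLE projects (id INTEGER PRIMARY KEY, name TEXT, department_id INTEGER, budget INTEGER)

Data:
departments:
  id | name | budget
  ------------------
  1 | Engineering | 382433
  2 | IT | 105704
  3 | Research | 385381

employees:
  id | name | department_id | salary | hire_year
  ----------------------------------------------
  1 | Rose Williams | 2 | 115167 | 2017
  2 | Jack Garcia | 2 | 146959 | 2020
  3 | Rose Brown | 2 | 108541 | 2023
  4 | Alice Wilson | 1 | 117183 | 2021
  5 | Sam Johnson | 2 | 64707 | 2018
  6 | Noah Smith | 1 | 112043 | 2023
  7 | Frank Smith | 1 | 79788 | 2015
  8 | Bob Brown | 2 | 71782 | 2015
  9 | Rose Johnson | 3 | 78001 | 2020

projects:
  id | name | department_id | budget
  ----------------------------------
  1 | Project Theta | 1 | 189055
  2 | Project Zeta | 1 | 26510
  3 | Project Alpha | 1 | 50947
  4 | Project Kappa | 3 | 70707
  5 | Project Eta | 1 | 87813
SELECT name, department_id FROM projects WHERE department_id IN (SELECT id FROM departments WHERE budget <= 212655)

Execution result:
(no rows)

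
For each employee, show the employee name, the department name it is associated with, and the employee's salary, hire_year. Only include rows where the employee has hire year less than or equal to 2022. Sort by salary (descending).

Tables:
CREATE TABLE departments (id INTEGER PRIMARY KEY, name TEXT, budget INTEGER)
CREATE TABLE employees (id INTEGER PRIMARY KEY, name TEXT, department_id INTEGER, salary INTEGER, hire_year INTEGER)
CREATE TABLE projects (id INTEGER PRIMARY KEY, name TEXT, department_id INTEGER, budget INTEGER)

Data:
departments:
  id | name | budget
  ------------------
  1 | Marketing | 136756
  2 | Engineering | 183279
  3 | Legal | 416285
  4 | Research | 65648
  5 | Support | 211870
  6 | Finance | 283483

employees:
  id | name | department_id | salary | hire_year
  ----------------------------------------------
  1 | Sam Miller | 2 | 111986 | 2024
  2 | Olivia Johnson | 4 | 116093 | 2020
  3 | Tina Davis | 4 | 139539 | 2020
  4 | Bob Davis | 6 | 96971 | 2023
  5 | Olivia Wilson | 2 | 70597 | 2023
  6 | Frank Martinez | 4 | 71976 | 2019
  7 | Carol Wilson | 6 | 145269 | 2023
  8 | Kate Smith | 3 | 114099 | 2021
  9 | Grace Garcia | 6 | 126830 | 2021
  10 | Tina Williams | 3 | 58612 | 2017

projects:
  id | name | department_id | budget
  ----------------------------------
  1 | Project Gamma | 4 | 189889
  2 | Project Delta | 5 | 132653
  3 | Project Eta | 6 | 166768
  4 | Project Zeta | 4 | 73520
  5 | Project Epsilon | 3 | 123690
SELECT c.name, p.name AS department, c.salary, c.hire_year FROM employees c JOIN departments p ON c.department_id = p.id WHERE c.hire_year <= 2022 ORDER BY c.salary DESC

Execution result:
name | department | salary | hire_year
Tina Davis | Research | 139539 | 2020
Grace Garcia | Finance | 126830 | 2021
Olivia Johnson | Research | 116093 | 2020
Kate Smith | Legal | 114099 | 2021
Frank Martinez | Research | 71976 | 2019
Tina Williams | Legal | 58612 | 2017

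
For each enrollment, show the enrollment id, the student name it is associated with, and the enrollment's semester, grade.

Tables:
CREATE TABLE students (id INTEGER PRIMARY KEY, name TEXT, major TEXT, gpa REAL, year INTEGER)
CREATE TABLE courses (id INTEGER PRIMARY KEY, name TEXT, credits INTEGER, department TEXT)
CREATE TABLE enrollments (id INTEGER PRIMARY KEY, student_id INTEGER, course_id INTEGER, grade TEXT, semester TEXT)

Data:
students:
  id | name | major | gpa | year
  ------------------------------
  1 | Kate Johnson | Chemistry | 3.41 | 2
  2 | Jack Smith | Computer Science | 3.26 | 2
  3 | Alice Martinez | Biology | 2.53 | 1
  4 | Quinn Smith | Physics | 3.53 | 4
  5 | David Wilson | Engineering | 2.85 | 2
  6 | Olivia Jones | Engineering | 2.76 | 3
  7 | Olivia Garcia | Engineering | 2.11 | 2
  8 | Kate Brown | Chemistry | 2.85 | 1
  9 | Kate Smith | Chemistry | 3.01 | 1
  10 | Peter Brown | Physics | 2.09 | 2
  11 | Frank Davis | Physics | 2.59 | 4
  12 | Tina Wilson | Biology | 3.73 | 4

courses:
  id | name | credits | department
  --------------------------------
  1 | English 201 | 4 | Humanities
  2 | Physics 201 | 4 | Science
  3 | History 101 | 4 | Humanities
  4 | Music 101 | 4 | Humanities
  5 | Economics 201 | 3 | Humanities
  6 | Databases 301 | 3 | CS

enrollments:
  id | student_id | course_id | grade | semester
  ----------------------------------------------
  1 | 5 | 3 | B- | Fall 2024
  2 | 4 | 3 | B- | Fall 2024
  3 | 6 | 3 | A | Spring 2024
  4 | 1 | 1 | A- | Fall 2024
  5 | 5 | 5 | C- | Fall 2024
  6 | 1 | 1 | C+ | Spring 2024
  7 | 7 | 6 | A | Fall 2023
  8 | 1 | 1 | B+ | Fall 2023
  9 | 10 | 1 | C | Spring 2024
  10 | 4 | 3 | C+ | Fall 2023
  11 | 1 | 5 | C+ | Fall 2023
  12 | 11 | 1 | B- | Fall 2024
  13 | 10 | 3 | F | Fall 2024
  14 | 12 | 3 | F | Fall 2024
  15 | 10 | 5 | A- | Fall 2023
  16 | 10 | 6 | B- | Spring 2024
SELECT c.id, p.name AS student, c.semester, c.grade FROM enrollments c JOIN students p ON c.student_id = p.id

Execution result:
id | student | semester | grade
1 | David Wilson | Fall 2024 | B-
2 | Quinn Smith | Fall 2024 | B-
3 | Olivia Jones | Spring 2024 | A
4 | Kate Johnson | Fall 2024 | A-
5 | David Wilson | Fall 2024 | C-
6 | Kate Johnson | Spring 2024 | C+
7 | Olivia Garcia | Fall 2023 | A
8 | Kate Johnson | Fall 2023 | B+
9 | Peter Brown | Spring 2024 | C
10 | Quinn Smith | Fall 2023 | C+
11 | Kate Johnson | Fall 2023 | C+
12 | Frank Davis | Fall 2024 | B-
13 | Peter Brown | Fall 2024 | F
14 | Tina Wilson | Fall 2024 | F
15 | Peter Brown | Fall 2023 | A-
16 | Peter Brown | Spring 2024 | B-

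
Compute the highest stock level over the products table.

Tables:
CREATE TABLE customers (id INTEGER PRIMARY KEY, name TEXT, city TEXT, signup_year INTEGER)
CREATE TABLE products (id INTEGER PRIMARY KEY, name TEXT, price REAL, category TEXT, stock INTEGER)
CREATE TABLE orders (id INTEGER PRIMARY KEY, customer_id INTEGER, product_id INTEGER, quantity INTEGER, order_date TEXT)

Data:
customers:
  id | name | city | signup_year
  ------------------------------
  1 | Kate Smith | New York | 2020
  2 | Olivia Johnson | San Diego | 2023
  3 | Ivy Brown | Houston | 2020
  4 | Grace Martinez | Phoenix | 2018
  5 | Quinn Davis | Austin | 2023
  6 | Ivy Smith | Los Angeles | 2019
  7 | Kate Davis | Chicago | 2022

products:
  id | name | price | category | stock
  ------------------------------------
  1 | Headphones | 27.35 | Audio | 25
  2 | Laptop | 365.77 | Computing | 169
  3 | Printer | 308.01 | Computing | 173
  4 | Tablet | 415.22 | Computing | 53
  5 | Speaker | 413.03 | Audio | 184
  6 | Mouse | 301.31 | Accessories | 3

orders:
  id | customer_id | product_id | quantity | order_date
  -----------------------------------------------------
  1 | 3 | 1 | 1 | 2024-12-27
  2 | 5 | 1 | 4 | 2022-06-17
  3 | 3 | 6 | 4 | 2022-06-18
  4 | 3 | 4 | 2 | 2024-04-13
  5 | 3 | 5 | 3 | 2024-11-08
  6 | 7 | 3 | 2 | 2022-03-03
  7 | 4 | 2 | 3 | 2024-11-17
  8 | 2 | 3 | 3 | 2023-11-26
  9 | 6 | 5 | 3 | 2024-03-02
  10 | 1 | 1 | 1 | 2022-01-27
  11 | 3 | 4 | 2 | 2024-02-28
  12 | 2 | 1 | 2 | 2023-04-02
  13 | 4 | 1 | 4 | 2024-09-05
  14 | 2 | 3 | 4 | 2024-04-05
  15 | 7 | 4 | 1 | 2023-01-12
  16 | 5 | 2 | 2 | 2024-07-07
SELECT MAX(stock) FROM products

Execution result:
184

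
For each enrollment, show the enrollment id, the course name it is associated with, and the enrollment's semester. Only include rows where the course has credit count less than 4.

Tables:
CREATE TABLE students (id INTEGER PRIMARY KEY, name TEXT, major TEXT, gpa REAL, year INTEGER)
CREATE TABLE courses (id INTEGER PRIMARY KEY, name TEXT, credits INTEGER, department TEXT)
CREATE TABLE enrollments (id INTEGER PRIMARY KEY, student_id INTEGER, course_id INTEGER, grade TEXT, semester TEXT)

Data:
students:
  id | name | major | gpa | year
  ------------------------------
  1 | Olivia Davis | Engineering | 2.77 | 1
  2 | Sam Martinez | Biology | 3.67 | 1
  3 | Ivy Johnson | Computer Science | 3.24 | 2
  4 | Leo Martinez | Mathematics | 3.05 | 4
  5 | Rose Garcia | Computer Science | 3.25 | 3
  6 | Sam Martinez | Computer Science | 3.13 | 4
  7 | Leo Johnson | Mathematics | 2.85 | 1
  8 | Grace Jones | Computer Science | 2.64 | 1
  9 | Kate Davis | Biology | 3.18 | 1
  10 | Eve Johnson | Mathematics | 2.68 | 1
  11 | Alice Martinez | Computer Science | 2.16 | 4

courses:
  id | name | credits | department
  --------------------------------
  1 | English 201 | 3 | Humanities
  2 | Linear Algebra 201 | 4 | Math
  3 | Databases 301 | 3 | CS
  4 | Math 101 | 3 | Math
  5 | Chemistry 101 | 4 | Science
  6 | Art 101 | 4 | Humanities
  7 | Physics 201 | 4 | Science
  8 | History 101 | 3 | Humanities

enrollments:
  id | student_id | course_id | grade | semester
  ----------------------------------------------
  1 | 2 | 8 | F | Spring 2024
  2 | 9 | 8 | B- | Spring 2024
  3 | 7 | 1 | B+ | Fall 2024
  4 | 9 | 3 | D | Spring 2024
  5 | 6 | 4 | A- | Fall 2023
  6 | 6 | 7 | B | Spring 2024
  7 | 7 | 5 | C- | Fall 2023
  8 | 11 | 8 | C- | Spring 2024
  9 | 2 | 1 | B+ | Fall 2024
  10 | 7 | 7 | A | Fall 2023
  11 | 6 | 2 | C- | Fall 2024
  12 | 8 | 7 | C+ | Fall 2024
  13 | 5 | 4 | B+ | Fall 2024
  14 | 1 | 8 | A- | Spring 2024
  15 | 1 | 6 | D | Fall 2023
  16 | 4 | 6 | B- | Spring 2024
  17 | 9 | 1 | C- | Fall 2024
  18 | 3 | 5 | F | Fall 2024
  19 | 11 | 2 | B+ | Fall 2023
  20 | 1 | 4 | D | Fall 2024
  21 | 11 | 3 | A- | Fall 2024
SELECT c.id, p.name AS course, c.semester FROM enrollments c JOIN courses p ON c.course_id = p.id WHERE p.credits < 4

Execution result:
id | course | semester
1 | History 101 | Spring 2024
2 | History 101 | Spring 2024
3 | English 201 | Fall 2024
4 | Databases 301 | Spring 2024
5 | Math 101 | Fall 2023
8 | History 101 | Spring 2024
9 | English 201 | Fall 2024
13 | Math 101 | Fall 2024
14 | History 101 | Spring 2024
17 | English 201 | Fall 2024
20 | Math 101 | Fall 2024
21 | Databases 301 | Fall 2024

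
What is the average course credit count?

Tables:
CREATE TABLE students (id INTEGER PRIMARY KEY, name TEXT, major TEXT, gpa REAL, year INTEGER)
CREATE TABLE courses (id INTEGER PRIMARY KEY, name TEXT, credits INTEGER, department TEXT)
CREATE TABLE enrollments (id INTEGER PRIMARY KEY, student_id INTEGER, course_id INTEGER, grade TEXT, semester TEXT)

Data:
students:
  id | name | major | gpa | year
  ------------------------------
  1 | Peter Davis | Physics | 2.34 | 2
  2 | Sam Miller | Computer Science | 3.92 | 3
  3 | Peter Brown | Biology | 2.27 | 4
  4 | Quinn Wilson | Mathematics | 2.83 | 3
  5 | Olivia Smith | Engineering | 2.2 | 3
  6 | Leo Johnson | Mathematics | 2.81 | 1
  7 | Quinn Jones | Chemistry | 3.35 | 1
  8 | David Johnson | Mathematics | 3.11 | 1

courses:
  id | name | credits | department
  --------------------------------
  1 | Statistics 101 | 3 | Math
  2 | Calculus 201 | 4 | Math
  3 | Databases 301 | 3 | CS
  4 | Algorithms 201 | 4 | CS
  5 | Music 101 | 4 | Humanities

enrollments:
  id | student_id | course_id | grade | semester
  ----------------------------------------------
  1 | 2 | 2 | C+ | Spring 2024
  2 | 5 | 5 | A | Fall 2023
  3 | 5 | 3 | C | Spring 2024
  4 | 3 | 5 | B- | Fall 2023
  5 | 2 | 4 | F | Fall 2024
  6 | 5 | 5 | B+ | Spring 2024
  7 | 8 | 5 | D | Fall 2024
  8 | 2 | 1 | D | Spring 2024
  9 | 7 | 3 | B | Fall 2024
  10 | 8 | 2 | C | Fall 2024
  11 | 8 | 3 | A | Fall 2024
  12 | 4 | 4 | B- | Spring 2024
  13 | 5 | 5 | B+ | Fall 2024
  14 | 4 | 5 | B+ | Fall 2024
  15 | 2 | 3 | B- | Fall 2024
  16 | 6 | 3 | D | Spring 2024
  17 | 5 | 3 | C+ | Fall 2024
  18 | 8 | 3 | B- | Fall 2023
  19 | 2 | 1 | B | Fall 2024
SELECT AVG(credits) FROM courses

Execution result:
3.60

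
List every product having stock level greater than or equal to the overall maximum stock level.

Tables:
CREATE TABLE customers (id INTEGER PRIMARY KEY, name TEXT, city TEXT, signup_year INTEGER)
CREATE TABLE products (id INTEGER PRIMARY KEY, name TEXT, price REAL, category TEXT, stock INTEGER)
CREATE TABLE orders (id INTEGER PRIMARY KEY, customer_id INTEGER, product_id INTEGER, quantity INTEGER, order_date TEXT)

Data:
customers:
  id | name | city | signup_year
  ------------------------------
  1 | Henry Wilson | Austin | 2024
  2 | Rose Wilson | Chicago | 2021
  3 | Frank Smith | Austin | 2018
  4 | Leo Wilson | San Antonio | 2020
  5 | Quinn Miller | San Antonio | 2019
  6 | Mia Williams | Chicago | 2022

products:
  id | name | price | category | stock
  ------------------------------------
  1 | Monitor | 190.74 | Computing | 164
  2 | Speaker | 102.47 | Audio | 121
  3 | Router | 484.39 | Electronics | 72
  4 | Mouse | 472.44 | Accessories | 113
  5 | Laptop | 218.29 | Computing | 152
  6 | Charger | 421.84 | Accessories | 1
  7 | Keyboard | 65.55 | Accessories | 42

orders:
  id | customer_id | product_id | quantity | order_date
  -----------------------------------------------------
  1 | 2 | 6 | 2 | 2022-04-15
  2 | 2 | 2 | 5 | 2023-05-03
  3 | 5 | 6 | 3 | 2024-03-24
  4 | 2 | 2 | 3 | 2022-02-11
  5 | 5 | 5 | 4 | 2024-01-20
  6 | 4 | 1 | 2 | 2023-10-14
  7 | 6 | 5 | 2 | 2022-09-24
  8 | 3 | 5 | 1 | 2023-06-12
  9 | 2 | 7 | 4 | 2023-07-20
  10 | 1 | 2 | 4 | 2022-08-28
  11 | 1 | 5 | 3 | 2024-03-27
SELECT name, stock FROM products WHERE stock >= (SELECT MAX(stock) FROM products)

Execution result:
name | stock
Monitor | 164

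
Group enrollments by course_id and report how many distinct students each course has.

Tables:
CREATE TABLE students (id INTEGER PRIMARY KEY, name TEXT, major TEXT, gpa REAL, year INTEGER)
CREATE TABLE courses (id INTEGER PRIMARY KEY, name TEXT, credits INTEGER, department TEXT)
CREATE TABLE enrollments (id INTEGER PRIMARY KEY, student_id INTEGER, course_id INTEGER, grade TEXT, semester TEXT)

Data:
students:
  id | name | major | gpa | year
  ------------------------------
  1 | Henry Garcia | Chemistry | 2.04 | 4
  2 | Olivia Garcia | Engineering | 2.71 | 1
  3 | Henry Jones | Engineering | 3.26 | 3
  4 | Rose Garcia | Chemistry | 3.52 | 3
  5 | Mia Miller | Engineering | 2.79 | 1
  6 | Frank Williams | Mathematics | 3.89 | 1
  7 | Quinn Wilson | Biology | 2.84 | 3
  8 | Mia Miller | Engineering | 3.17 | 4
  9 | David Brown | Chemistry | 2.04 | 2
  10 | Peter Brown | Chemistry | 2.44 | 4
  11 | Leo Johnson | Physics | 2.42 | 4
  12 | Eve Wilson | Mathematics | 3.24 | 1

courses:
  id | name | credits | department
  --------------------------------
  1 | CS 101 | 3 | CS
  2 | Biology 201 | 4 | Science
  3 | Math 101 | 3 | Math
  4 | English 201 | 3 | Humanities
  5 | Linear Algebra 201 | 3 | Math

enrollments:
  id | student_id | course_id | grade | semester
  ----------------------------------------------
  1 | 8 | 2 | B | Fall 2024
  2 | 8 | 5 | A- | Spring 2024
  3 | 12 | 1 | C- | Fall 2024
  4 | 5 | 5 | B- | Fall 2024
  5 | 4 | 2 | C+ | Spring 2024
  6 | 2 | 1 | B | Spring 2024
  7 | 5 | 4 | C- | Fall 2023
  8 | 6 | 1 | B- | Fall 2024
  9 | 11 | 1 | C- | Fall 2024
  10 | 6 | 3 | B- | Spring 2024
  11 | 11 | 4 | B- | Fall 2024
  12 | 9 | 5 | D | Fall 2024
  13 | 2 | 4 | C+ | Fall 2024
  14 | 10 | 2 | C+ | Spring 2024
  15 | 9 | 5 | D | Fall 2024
SELECT course_id, COUNT(DISTINCT student_id) AS distinct_student_count FROM enrollments GROUP BY course_id

Execution result:
course_id | distinct_student_count
1 | 4
2 | 3
3 | 1
4 | 3
5 | 3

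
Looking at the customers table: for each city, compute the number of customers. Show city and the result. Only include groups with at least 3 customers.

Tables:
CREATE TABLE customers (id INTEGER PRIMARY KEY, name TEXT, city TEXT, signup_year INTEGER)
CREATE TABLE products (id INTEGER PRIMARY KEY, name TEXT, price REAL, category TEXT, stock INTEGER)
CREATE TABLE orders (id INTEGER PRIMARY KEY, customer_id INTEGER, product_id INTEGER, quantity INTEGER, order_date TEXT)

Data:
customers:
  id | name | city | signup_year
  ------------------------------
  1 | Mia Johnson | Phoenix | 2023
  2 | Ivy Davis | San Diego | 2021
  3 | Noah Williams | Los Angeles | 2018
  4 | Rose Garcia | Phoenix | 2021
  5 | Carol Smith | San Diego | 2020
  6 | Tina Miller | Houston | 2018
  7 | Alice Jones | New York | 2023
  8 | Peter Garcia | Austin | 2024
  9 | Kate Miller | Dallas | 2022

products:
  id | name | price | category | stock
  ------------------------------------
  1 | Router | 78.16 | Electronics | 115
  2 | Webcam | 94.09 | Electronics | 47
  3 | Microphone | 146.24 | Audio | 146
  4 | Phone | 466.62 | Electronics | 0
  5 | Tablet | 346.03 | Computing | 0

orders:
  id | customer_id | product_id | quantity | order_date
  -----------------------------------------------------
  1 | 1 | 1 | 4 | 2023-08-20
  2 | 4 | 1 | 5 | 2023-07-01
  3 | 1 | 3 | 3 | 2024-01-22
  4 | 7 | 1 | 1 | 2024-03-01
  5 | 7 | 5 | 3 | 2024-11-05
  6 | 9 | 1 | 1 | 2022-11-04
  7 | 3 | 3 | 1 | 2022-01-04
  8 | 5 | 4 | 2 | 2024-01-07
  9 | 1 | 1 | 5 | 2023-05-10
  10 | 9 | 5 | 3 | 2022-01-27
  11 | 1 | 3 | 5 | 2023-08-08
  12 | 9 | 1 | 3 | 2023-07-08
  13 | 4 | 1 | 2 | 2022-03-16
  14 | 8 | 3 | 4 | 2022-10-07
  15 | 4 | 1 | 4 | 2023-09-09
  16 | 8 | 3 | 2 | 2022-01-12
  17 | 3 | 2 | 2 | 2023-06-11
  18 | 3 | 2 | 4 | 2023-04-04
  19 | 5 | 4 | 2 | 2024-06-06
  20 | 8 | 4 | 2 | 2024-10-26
SELECT city, COUNT(*) AS n FROM customers GROUP BY city HAVING COUNT(*) >= 3

Execution result:
(no rows)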